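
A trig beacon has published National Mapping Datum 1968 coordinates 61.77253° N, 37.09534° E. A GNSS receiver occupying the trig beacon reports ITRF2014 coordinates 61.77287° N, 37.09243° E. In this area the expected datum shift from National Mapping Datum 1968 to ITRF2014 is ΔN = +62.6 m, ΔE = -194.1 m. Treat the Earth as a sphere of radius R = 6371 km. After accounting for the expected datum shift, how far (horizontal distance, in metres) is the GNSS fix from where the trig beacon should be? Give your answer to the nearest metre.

Observed coordinate differences: Δφ = +0.00034°, Δλ = -0.00291°.
Converting to metres (1° lat = 111195 m, cos φ = 0.472973): observed ΔN = 37.8 m, observed ΔE = -153.0 m.
Subtracting the expected shift leaves a residual of 37.8 − (62.6) = -24.8 m north and -153.0 − (-194.1) = 41.1 m east.
Residual distance = √((-24.8)² + 41.1²) = 48.0 m.

48 m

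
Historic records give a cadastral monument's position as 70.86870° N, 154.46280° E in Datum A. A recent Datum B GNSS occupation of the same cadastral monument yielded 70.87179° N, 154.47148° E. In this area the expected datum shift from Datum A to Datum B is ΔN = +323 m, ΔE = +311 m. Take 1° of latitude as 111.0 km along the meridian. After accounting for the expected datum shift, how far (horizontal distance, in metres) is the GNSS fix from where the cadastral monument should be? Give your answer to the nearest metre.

21 m

Observed coordinate differences: Δφ = +0.00309°, Δλ = +0.00868°.
Converting to metres (1° lat = 111000 m, cos φ = 0.327734): observed ΔN = 343.0 m, observed ΔE = 315.8 m.
Subtracting the expected shift leaves a residual of 343.0 − (323) = 20.0 m north and 315.8 − (311) = 4.8 m east.
Residual distance = √(20.0² + 4.8²) = 20.6 m.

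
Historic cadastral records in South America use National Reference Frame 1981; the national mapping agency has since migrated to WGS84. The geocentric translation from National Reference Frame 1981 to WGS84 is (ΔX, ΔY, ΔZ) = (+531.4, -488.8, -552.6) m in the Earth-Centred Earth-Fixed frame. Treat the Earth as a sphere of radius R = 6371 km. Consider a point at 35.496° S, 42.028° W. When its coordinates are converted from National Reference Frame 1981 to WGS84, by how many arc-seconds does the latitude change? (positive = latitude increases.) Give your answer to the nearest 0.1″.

sin φ = -0.580646, cos φ = 0.814156, sin λ = -0.669494, cos λ = 0.742818.
North component: ΔN = −sin φ cos λ·ΔX − sin φ sin λ·ΔY + cos φ·ΔZ = −(-0.580646)(0.742818)(531.4) − (-0.580646)(-0.669494)(-488.8) + (0.814156)(-552.6) = -30.69 m.
1° of latitude spans πR/180 = 111195 m, so Δφ = -30.69 / 111195 × 3600 = -0.993″.

Δφ = -1.0″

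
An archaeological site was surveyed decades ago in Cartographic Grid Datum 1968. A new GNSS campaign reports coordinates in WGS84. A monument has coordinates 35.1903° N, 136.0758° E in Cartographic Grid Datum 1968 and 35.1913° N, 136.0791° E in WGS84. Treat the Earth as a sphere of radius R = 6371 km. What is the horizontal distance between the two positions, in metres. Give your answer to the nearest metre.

Δφ = 35.1913° − 35.1903° = +0.0010°; Δλ = 136.0791° − 136.0758° = +0.0033°.
1° along a meridian = πR/180 = 111195 m.
ΔN = Δφ × 111195 = 111.2 m; ΔE = Δλ × 111195 × cos(35.1903°) = +0.0033 × 111195 × 0.817242 = 299.9 m.
Distance = √(ΔE² + ΔN²) = √(299.9² + 111.2²) = 319.8 m.

320 m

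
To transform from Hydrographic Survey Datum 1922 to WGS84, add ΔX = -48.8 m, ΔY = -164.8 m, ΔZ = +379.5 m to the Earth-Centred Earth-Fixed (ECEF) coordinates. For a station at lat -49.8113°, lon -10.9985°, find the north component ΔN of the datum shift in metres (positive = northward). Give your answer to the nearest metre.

At φ = -49.8113°, λ = -10.9985°: sin φ = -0.763923, cos φ = 0.645307, sin λ = -0.190783, cos λ = 0.981632.
ΔN = −sin φ cos λ·ΔX − sin φ sin λ·ΔY + cos φ·ΔZ = −(-0.763923)(0.981632)(-48.8) − (-0.763923)(-0.190783)(-164.8) + (0.645307)(379.5) = 232.32 m.

ΔN = 232 m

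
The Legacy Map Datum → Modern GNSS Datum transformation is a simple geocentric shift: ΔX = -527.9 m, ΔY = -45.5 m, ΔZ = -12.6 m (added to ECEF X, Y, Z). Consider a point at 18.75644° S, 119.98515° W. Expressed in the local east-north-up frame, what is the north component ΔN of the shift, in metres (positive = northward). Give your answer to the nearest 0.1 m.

ΔN = 85.6 m

The local north axis is (−sin φ cos λ, −sin φ sin λ, cos φ), giving ΔN = 84.834 + 12.672 − 11.931 = 85.58 m.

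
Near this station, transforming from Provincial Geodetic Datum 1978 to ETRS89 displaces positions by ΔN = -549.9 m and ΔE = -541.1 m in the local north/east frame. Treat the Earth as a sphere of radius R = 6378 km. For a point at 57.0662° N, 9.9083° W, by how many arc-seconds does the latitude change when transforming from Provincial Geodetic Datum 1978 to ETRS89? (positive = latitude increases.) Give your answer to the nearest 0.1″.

Δφ = -17.8″

On a sphere of radius R, 1 rad of latitude = R, so Δφ = ΔN / R = -549.9 / 6378000 = -8.6218e-05 rad = -17.784″.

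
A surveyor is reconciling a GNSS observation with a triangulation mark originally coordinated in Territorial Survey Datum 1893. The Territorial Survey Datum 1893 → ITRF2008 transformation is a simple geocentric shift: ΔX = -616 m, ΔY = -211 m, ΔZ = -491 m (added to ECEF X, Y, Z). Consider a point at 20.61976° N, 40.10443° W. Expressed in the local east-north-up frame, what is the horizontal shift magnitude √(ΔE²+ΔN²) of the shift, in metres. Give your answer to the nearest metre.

At φ = 20.61976°, λ = -40.10443°: sin φ = 0.352164, cos φ = 0.935938, sin λ = -0.644183, cos λ = 0.764872.
ΔE = −sin λ·ΔX + cos λ·ΔY = −(-0.644183)·(-616) + (0.764872)·(-211) = -558.20 m.
ΔN = −sin φ cos λ·ΔX − sin φ sin λ·ΔY + cos φ·ΔZ = −(0.352164)(0.764872)(-616) − (0.352164)(-0.644183)(-211) + (0.935938)(-491) = -341.49 m.
Horizontal magnitude = √(ΔE² + ΔN²) = √((-558.20)² + (-341.49)²) = 654.37 m.

654 m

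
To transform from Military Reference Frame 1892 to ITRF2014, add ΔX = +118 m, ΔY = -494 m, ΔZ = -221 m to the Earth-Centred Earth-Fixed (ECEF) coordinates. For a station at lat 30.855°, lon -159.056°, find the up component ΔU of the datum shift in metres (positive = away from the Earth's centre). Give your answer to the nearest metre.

At φ = 30.855°, λ = -159.056°: sin φ = 0.512867, cos φ = 0.858468, sin λ = -0.357455, cos λ = -0.933930.
ΔU = cos φ cos λ·ΔX + cos φ sin λ·ΔY + sin φ·ΔZ = (0.858468)(-0.933930)(118) + (0.858468)(-0.357455)(-494) + (0.512867)(-221) = -56.36 m.

ΔU = -56 m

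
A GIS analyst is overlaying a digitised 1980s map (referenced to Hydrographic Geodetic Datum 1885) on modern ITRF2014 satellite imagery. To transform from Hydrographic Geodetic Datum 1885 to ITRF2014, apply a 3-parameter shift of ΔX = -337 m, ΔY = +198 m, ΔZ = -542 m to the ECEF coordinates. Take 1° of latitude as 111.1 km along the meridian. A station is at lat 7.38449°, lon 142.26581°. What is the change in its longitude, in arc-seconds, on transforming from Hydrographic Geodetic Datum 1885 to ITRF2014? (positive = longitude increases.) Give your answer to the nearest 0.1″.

sin φ = 0.128527, cos φ = 0.991706, sin λ = 0.611999, cos λ = -0.790858.
East component: ΔE = −sin λ·ΔX + cos λ·ΔY = −(0.611999)(-337) + (-0.790858)(198) = 49.65 m.
1° of latitude spans 111100 m; at latitude φ, 1° of longitude spans that × cos φ = 110178.5 m, so Δλ = 49.65 / 110178.5 × 3600 = 1.622″.

Δλ = 1.6″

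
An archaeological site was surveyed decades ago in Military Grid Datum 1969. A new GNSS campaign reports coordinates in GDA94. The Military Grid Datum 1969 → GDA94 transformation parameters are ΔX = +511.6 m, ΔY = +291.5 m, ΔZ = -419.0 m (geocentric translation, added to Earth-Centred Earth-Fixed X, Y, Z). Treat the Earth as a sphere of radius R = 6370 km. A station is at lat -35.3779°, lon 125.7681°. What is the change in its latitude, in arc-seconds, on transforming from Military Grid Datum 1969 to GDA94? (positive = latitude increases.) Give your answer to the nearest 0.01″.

sin φ = -0.578967, cos φ = 0.815351, sin λ = 0.811389, cos λ = -0.584506.
North component: ΔN = −sin φ cos λ·ΔX − sin φ sin λ·ΔY + cos φ·ΔZ = −(-0.578967)(-0.584506)(511.6) − (-0.578967)(0.811389)(291.5) + (0.815351)(-419.0) = -377.83 m.
1° of latitude spans πR/180 = 111177 m, so Δφ = -377.83 / 111177 × 3600 = -12.234″.

Δφ = -12.23″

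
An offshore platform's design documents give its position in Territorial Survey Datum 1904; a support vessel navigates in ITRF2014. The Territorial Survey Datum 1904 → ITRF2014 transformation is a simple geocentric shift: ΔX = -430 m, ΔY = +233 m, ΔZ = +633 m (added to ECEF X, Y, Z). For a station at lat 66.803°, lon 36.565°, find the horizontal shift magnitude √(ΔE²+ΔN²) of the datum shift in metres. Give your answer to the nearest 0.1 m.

At φ = 66.803°, λ = 36.565°: sin φ = 0.919156, cos φ = 0.393894, sin λ = 0.595734, cos λ = 0.803182.
ΔE = −sin λ·ΔX + cos λ·ΔY = −(0.595734)·(-430) + (0.803182)·(233) = 443.31 m.
ΔN = −sin φ cos λ·ΔX − sin φ sin λ·ΔY + cos φ·ΔZ = −(0.919156)(0.803182)(-430) − (0.919156)(0.595734)(233) + (0.393894)(633) = 439.20 m.
Horizontal magnitude = √(ΔE² + ΔN²) = √(443.31² + 439.20²) = 624.03 m.

624.0 m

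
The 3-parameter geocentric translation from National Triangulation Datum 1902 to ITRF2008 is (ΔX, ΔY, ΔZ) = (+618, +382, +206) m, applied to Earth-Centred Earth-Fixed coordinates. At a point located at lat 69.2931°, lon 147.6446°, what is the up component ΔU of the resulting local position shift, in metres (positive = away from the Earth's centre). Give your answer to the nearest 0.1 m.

ΔU = 80.4 m

At φ = 69.2931°, λ = 147.6446°: sin φ = 0.935401, cos φ = 0.353587, sin λ = 0.535169, cos λ = -0.844745.
ΔU = cos φ cos λ·ΔX + cos φ sin λ·ΔY + sin φ·ΔZ = (0.353587)(-0.844745)(618) + (0.353587)(0.535169)(382) + (0.935401)(206) = 80.39 m.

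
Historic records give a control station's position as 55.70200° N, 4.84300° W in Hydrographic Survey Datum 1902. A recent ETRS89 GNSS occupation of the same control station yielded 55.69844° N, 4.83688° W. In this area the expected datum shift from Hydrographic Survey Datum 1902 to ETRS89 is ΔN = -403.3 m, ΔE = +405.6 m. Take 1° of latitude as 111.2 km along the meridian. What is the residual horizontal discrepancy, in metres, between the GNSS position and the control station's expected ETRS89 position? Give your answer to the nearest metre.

23 m

Observed coordinate differences: Δφ = -0.00356°, Δλ = +0.00612°.
Converting to metres (1° lat = 111200 m, cos φ = 0.563497): observed ΔN = -395.9 m, observed ΔE = 383.5 m.
Subtracting the expected shift leaves a residual of -395.9 − (-403.3) = 7.4 m north and 383.5 − (405.6) = -22.1 m east.
Residual distance = √(7.4² + (-22.1)²) = 23.3 m.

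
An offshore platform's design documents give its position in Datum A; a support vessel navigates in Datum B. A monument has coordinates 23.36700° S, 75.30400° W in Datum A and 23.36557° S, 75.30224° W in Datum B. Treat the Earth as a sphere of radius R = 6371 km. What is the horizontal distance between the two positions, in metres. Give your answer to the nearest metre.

240 m

Δφ = -23.36557° − -23.36700° = +0.00143°; Δλ = -75.30224° − -75.30400° = +0.00176°.
1° along a meridian = πR/180 = 111195 m.
ΔN = Δφ × 111195 = 159.0 m; ΔE = Δλ × 111195 × cos(-23.36700°) = +0.00176 × 111195 × 0.917983 = 179.7 m.
Distance = √(ΔE² + ΔN²) = √(179.7² + 159.0²) = 239.9 m.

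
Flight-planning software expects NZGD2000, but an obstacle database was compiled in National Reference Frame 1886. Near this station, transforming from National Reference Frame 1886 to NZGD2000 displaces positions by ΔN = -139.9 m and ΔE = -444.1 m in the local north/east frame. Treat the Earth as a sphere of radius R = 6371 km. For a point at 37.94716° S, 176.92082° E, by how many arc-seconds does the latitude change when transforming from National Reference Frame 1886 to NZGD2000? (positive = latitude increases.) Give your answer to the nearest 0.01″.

On a sphere of radius R, 1 rad of latitude = R, so Δφ = ΔN / R = -139.9 / 6371000 = -2.1959e-05 rad = -4.529″.

Δφ = -4.53″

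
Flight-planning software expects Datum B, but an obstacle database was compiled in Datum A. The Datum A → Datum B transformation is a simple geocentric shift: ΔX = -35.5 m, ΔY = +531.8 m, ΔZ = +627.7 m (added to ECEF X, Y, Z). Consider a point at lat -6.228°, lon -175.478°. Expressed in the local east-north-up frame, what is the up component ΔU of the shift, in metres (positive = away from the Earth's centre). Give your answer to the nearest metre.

The local up (radial) axis is (cos φ cos λ, cos φ sin λ, sin φ), giving ΔU = 35.181 − 41.681 − 68.096 = -74.60 m.

ΔU = -75 m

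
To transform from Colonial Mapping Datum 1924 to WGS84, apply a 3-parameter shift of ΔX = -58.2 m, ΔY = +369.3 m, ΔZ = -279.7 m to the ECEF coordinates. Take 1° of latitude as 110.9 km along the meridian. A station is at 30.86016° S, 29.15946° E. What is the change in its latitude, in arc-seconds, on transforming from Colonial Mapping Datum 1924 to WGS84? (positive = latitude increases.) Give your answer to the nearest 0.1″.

Δφ = -5.6″

sin φ = -0.512944, cos φ = 0.858422, sin λ = 0.487242, cos λ = 0.873267.
North component: ΔN = −sin φ cos λ·ΔX − sin φ sin λ·ΔY + cos φ·ΔZ = −(-0.512944)(0.873267)(-58.2) − (-0.512944)(0.487242)(369.3) + (0.858422)(-279.7) = -173.87 m.
1° of latitude spans 110900 m, so Δφ = -173.87 / 110900 × 3600 = -5.644″.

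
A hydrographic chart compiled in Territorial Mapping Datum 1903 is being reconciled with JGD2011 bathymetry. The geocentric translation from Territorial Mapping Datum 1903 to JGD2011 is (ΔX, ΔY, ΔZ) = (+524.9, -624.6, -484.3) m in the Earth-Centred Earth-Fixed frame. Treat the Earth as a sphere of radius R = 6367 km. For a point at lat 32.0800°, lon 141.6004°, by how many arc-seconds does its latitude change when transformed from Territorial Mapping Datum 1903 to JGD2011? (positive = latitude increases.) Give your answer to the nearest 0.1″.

Δφ = 0.5″

sin φ = 0.531103, cos φ = 0.847307, sin λ = 0.621142, cos λ = -0.783698.
North component: ΔN = −sin φ cos λ·ΔX − sin φ sin λ·ΔY + cos φ·ΔZ = −(0.531103)(-0.783698)(524.9) − (0.531103)(0.621142)(-624.6) + (0.847307)(-484.3) = 14.17 m.
1° of latitude spans πR/180 = 111125 m, so Δφ = 14.17 / 111125 × 3600 = 0.459″.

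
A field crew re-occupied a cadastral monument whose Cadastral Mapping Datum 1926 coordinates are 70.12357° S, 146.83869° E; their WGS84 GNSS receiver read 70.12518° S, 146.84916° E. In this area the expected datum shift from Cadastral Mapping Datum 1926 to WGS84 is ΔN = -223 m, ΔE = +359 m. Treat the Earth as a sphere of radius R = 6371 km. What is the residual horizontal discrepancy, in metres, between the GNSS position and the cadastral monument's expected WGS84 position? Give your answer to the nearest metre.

Observed coordinate differences: Δφ = -0.00161°, Δλ = +0.01047°.
Converting to metres (1° lat = 111195 m, cos φ = 0.339993): observed ΔN = -179.0 m, observed ΔE = 395.8 m.
Subtracting the expected shift leaves a residual of -179.0 − (-223) = 44.0 m north and 395.8 − (359) = 36.8 m east.
Residual distance = √(44.0² + 36.8²) = 57.4 m.

57 m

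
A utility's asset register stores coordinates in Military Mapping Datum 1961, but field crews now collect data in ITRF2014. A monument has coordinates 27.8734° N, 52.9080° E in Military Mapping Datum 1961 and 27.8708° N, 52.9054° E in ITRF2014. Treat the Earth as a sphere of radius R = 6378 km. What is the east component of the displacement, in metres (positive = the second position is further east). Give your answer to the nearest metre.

ΔE = -256 m

Δφ = 27.8708° − 27.8734° = -0.0026°; Δλ = 52.9054° − 52.9080° = -0.0026°.
1° along a meridian = πR/180 = 111317 m.
ΔN = Δφ × 111317 = -289.4 m; ΔE = Δλ × 111317 × cos(27.8734°) = -0.0026 × 111317 × 0.883983 = -255.8 m.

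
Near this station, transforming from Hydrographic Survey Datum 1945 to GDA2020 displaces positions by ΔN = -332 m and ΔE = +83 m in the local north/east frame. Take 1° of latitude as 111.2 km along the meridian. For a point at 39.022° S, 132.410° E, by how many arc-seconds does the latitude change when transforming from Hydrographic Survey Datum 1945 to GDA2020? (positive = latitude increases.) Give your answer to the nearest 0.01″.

Δφ = -10.75″

1° of latitude = 111.2 km, so Δφ = -332.0 / 111200 = -0.0029856° = -10.748″.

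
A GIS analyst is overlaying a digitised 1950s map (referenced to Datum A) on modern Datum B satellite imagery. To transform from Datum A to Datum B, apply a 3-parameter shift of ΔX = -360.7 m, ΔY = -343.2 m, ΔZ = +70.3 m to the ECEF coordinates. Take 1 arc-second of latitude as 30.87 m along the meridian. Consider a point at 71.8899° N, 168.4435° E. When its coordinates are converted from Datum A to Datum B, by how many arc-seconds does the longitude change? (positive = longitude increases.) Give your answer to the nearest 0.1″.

sin φ = 0.950461, cos φ = 0.310844, sin λ = 0.200334, cos λ = -0.979728.
East component: ΔE = −sin λ·ΔX + cos λ·ΔY = −(0.200334)(-360.7) + (-0.979728)(-343.2) = 408.50 m.
1° of latitude spans 3600 × 30.87 = 111132 m; at latitude φ, 1° of longitude spans that × cos φ = 34544.7 m, so Δλ = 408.50 / 34544.7 × 3600 = 42.571″.

Δλ = 42.6″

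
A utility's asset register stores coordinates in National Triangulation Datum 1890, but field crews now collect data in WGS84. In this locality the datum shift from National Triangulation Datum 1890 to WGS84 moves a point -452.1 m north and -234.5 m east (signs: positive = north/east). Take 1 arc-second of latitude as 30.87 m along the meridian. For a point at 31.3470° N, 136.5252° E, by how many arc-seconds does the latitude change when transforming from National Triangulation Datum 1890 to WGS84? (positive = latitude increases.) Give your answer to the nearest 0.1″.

Δφ = -14.6″

1″ of latitude = 30.87 m, so Δφ = -452.1 / 30.87 = -14.645″.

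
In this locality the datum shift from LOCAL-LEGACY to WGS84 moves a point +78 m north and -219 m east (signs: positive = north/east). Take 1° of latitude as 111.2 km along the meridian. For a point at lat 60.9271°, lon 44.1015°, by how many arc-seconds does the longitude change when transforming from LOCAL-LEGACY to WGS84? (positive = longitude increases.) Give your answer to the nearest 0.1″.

At latitude 60.9271°, cos φ = 0.485922.
1° of longitude at this latitude = 111.2 × cos φ = 54.03 km, so Δλ = -219.0 / 54034.5 = -0.0040530° = -14.591″.

Δλ = -14.6″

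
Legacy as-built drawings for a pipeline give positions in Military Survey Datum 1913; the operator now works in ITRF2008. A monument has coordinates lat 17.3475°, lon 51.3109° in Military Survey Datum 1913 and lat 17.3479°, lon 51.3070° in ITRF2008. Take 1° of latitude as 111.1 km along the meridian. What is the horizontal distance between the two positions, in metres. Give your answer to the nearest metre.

Δφ = 17.3479° − 17.3475° = +0.0004°; Δλ = 51.3070° − 51.3109° = -0.0039°.
ΔN = Δφ × 111100 = 44.4 m; ΔE = Δλ × 111100 × cos(17.3475°) = -0.0039 × 111100 × 0.954514 = -413.6 m.
Distance = √(ΔE² + ΔN²) = √((-413.6)² + 44.4²) = 416.0 m.

416 m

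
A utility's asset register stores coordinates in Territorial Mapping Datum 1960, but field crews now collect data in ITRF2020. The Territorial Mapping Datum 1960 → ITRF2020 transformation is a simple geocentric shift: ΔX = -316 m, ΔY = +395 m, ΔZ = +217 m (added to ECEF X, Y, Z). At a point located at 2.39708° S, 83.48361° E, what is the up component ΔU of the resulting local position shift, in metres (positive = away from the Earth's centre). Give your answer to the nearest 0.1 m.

ΔU = 347.2 m

The local up (radial) axis is (cos φ cos λ, cos φ sin λ, sin φ), giving ΔU = -35.831 + 392.105 − 9.076 = 347.20 m.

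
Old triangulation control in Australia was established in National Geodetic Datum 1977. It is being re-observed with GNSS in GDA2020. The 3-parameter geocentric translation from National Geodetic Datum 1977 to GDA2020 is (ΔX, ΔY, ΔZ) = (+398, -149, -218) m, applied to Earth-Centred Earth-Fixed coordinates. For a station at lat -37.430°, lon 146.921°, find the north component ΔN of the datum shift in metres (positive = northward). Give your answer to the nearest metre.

ΔN = -425 m

At φ = -37.430°, λ = 146.921°: sin φ = -0.607792, cos φ = 0.794096, sin λ = 0.545795, cos λ = -0.837919.
ΔN = −sin φ cos λ·ΔX − sin φ sin λ·ΔY + cos φ·ΔZ = −(-0.607792)(-0.837919)(398) − (-0.607792)(0.545795)(-149) + (0.794096)(-218) = -425.23 m.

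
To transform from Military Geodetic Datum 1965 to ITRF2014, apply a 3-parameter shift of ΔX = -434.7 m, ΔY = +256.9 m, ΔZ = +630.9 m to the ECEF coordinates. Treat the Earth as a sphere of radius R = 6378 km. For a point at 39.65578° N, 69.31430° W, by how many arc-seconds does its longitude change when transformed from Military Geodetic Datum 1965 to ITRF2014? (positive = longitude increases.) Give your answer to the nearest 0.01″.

sin φ = 0.638174, cos φ = 0.769892, sin λ = -0.935532, cos λ = 0.353241.
East component: ΔE = −sin λ·ΔX + cos λ·ΔY = −(-0.935532)(-434.7) + (0.353241)(256.9) = -315.93 m.
1° of latitude spans πR/180 = 111317 m; at latitude φ, 1° of longitude spans that × cos φ = 85702.2 m, so Δλ = -315.93 / 85702.2 × 3600 = -13.271″.

Δλ = -13.27″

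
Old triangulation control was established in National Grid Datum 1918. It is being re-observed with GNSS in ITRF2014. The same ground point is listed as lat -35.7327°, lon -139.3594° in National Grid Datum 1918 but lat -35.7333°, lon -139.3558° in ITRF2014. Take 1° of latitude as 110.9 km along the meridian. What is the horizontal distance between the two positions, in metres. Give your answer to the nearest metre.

331 m

Δφ = -35.7333° − -35.7327° = -0.0006°; Δλ = -139.3558° − -139.3594° = +0.0036°.
ΔN = Δφ × 110900 = -66.5 m; ΔE = Δλ × 110900 × cos(-35.7327°) = +0.0036 × 110900 × 0.811750 = 324.1 m.
Distance = √(ΔE² + ΔN²) = √(324.1² + (-66.5)²) = 330.8 m.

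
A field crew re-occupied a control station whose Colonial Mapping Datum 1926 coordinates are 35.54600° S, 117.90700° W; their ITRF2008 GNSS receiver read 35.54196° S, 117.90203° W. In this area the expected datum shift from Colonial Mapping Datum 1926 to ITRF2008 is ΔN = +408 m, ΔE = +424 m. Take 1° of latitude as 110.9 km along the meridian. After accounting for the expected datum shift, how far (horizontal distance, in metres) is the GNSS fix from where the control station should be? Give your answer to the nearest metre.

Observed coordinate differences: Δφ = +0.00404°, Δλ = +0.00497°.
Converting to metres (1° lat = 110900 m, cos φ = 0.813649): observed ΔN = 448.0 m, observed ΔE = 448.5 m.
Subtracting the expected shift leaves a residual of 448.0 − (408) = 40.0 m north and 448.5 − (424) = 24.5 m east.
Residual distance = √(40.0² + 24.5²) = 46.9 m.

47 m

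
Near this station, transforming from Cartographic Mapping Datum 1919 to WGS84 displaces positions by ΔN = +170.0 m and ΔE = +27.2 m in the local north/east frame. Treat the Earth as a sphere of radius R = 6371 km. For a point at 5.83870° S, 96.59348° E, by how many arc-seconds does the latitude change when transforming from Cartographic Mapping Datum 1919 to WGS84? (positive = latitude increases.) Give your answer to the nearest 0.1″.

Δφ = 5.5″

On a sphere of radius R, 1 rad of latitude = R, so Δφ = ΔN / R = 170.0 / 6371000 = 2.6683e-05 rad = 5.504″.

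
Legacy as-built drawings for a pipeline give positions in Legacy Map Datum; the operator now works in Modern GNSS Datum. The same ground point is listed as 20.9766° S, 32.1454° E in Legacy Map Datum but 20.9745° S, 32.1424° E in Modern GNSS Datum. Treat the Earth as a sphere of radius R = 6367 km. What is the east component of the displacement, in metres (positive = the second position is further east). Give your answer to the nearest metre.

ΔE = -311 m

Δφ = -20.9745° − -20.9766° = +0.0021°; Δλ = 32.1424° − 32.1454° = -0.0030°.
1° along a meridian = πR/180 = 111125 m.
ΔN = Δφ × 111125 = 233.4 m; ΔE = Δλ × 111125 × cos(-20.9766°) = -0.0030 × 111125 × 0.933727 = -311.3 m.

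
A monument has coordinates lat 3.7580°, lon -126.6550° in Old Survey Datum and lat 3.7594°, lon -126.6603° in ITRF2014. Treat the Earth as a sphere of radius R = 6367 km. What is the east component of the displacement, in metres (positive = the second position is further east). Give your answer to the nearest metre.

ΔE = -588 m

Δφ = 3.7594° − 3.7580° = +0.0014°; Δλ = -126.6603° − -126.6550° = -0.0053°.
1° along a meridian = πR/180 = 111125 m.
ΔN = Δφ × 111125 = 155.6 m; ΔE = Δλ × 111125 × cos(3.7580°) = -0.0053 × 111125 × 0.997850 = -587.7 m.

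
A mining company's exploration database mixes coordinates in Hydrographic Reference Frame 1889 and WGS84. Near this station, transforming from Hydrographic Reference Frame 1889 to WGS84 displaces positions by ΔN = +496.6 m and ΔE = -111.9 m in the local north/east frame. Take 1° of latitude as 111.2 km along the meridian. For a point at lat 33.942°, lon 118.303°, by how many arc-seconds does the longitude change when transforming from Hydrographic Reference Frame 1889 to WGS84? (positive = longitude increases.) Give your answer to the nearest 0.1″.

At latitude 33.942°, cos φ = 0.829603.
1° of longitude at this latitude = 111.2 × cos φ = 92.25 km, so Δλ = -111.9 / 92251.9 = -0.0012130° = -4.367″.

Δλ = -4.4″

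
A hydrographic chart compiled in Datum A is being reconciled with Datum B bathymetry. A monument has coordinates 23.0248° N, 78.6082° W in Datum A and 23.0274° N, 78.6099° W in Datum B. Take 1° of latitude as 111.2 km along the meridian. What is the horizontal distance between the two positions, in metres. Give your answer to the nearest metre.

Δφ = 23.0274° − 23.0248° = +0.0026°; Δλ = -78.6099° − -78.6082° = -0.0017°.
ΔN = Δφ × 111200 = 289.1 m; ΔE = Δλ × 111200 × cos(23.0248°) = -0.0017 × 111200 × 0.920336 = -174.0 m.
Distance = √(ΔE² + ΔN²) = √((-174.0)² + 289.1²) = 337.4 m.

337 m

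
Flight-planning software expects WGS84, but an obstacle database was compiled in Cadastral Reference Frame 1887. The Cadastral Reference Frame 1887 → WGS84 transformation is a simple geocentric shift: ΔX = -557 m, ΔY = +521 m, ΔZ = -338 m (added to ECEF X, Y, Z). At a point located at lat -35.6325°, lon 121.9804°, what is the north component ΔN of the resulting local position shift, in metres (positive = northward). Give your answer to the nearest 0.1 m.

ΔN = 154.6 m

At φ = -35.6325°, λ = 121.9804°: sin φ = -0.582584, cos φ = 0.812770, sin λ = 0.848229, cos λ = -0.529629.
ΔN = −sin φ cos λ·ΔX − sin φ sin λ·ΔY + cos φ·ΔZ = −(-0.582584)(-0.529629)(-557) − (-0.582584)(0.848229)(521) + (0.812770)(-338) = 154.61 m.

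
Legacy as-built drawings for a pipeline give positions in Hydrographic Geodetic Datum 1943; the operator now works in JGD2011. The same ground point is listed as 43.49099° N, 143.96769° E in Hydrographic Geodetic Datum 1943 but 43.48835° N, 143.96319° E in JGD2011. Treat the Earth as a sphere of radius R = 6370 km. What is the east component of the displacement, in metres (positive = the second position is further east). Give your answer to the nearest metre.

Δφ = 43.48835° − 43.49099° = -0.00264°; Δλ = 143.96319° − 143.96769° = -0.00450°.
1° along a meridian = πR/180 = 111177 m.
ΔN = Δφ × 111177 = -293.5 m; ΔE = Δλ × 111177 × cos(43.49099°) = -0.00450 × 111177 × 0.725483 = -363.0 m.

ΔE = -363 m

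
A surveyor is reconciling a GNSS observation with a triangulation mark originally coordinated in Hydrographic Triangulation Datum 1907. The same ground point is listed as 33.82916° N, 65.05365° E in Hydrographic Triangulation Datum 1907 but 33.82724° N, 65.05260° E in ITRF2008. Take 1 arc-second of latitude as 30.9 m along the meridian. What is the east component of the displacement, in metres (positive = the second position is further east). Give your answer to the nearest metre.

ΔE = -97 m

Δφ = 33.82724° − 33.82916° = -0.00192°; Δλ = 65.05260° − 65.05365° = -0.00105°.
1° of latitude = 3600 × 30.90 = 111240 m.
ΔN = Δφ × 111240 = -213.6 m; ΔE = Δλ × 111240 × cos(33.82916°) = -0.00105 × 111240 × 0.830701 = -97.0 m.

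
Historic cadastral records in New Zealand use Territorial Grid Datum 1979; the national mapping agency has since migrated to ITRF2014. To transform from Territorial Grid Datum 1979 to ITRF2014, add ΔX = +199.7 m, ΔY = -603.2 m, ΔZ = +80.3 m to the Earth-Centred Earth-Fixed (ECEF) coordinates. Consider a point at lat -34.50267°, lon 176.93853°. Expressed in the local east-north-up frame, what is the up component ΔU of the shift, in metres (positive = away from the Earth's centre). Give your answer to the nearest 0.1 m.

At φ = -34.50267°, λ = 176.93853°: sin φ = -0.566445, cos φ = 0.824100, sin λ = 0.053407, cos λ = -0.998573.
ΔU = cos φ cos λ·ΔX + cos φ sin λ·ΔY + sin φ·ΔZ = (0.824100)(-0.998573)(199.7) + (0.824100)(0.053407)(-603.2) + (-0.566445)(80.3) = -236.37 m.

ΔU = -236.4 m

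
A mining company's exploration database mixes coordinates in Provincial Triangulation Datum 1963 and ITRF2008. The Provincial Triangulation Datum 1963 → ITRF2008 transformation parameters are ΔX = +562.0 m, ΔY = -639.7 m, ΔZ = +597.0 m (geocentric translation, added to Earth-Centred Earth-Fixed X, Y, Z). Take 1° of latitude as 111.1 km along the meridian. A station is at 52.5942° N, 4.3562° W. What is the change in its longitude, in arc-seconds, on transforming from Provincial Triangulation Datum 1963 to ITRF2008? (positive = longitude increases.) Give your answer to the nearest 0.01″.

sin φ = 0.794353, cos φ = 0.607456, sin λ = -0.075957, cos λ = 0.997111.
East component: ΔE = −sin λ·ΔX + cos λ·ΔY = −(-0.075957)(562.0) + (0.997111)(-639.7) = -595.16 m.
1° of latitude spans 111100 m; at latitude φ, 1° of longitude spans that × cos φ = 67488.4 m, so Δλ = -595.16 / 67488.4 × 3600 = -31.748″.

Δλ = -31.75″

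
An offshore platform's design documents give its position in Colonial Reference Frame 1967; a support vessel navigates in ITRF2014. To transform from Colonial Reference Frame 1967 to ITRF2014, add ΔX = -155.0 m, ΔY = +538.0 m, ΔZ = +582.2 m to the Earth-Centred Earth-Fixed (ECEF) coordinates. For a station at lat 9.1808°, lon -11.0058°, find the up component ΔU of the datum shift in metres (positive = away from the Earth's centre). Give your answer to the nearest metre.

ΔU = -159 m

At φ = 9.1808°, λ = -11.0058°: sin φ = 0.159550, cos φ = 0.987190, sin λ = -0.190908, cos λ = 0.981608.
ΔU = cos φ cos λ·ΔX + cos φ sin λ·ΔY + sin φ·ΔZ = (0.987190)(0.981608)(-155.0) + (0.987190)(-0.190908)(538.0) + (0.159550)(582.2) = -158.70 m.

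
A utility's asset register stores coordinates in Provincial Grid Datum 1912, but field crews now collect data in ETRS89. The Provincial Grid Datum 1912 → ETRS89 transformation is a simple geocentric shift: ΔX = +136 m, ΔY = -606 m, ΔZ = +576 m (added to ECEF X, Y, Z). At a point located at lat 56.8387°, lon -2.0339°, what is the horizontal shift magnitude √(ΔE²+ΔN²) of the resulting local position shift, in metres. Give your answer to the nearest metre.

628 m

The local east axis at (φ, λ) is (−sin λ, cos λ, 0), so ΔE = −sin(-2.0339°)·136 + cos(-2.0339°)·(-606) = -600.79 m.
The local north axis is (−sin φ cos λ, −sin φ sin λ, cos φ), giving ΔN = -113.778 − 18.005 + 315.071 = 183.29 m.
Horizontal magnitude = √(ΔE² + ΔN²) = √((-600.79)² + 183.29²) = 628.13 m.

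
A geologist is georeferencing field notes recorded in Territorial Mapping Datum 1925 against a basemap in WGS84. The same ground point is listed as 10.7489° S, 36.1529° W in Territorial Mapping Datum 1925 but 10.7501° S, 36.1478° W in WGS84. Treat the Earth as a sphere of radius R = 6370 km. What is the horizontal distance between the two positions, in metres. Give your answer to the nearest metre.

Δφ = -10.7501° − -10.7489° = -0.0012°; Δλ = -36.1478° − -36.1529° = +0.0051°.
1° along a meridian = πR/180 = 111177 m.
ΔN = Δφ × 111177 = -133.4 m; ΔE = Δλ × 111177 × cos(-10.7489°) = +0.0051 × 111177 × 0.982454 = 557.1 m.
Distance = √(ΔE² + ΔN²) = √(557.1² + (-133.4)²) = 572.8 m.

573 m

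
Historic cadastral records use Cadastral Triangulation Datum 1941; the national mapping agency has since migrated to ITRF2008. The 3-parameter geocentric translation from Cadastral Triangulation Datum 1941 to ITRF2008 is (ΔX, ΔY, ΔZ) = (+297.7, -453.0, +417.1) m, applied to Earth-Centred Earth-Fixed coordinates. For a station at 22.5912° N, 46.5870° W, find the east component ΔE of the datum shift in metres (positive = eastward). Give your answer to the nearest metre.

ΔE = -95 m

The local east axis at (φ, λ) is (−sin λ, cos λ, 0), so ΔE = −sin(-46.5870°)·297.7 + cos(-46.5870°)·(-453.0) = -95.07 m.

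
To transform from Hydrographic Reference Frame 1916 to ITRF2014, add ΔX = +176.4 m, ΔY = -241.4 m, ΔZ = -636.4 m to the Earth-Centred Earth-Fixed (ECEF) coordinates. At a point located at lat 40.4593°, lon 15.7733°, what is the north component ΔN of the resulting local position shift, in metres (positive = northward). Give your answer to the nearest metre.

ΔN = -552 m

At φ = 40.4593°, λ = 15.7733°: sin φ = 0.648908, cos φ = 0.760867, sin λ = 0.271832, cos λ = 0.962345.
ΔN = −sin φ cos λ·ΔX − sin φ sin λ·ΔY + cos φ·ΔZ = −(0.648908)(0.962345)(176.4) − (0.648908)(0.271832)(-241.4) + (0.760867)(-636.4) = -551.79 m.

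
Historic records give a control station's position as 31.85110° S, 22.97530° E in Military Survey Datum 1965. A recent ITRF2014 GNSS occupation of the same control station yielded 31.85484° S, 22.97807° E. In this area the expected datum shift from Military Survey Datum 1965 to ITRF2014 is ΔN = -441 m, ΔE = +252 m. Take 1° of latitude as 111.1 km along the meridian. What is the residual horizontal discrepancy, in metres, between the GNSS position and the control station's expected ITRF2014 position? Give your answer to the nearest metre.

Observed coordinate differences: Δφ = -0.00374°, Δλ = +0.00277°.
Converting to metres (1° lat = 111100 m, cos φ = 0.849422): observed ΔN = -415.5 m, observed ΔE = 261.4 m.
Subtracting the expected shift leaves a residual of -415.5 − (-441) = 25.5 m north and 261.4 − (252) = 9.4 m east.
Residual distance = √(25.5² + 9.4²) = 27.2 m.

27 m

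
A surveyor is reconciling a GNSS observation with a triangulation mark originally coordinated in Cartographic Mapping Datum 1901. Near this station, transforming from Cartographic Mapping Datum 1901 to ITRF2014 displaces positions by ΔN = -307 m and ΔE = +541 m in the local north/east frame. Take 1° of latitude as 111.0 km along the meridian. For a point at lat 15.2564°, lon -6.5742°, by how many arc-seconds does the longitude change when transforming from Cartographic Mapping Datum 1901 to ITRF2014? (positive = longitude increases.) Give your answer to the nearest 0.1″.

Δλ = 18.2″

At latitude 15.2564°, cos φ = 0.964758.
1° of longitude at this latitude = 111.0 × cos φ = 107.09 km, so Δλ = 541.0 / 107088.1 = 0.0050519° = 18.187″.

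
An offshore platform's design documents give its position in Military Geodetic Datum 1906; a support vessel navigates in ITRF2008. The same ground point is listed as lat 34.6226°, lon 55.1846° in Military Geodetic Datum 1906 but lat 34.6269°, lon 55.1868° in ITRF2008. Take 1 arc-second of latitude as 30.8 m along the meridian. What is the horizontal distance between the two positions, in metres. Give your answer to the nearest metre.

517 m

Δφ = 34.6269° − 34.6226° = +0.0043°; Δλ = 55.1868° − 55.1846° = +0.0022°.
1° of latitude = 3600 × 30.80 = 110880 m.
ΔN = Δφ × 110880 = 476.8 m; ΔE = Δλ × 110880 × cos(34.6226°) = +0.0022 × 110880 × 0.822912 = 200.7 m.
Distance = √(ΔE² + ΔN²) = √(200.7² + 476.8²) = 517.3 m.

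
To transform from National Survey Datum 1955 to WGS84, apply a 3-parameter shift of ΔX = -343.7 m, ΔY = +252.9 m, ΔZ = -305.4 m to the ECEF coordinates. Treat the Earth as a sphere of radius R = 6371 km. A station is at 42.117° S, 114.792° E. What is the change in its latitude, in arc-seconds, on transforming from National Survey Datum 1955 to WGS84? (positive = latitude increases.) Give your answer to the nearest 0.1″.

Δφ = 0.8″

sin φ = -0.670647, cos φ = 0.741777, sin λ = 0.907836, cos λ = -0.419325.
North component: ΔN = −sin φ cos λ·ΔX − sin φ sin λ·ΔY + cos φ·ΔZ = −(-0.670647)(-0.419325)(-343.7) − (-0.670647)(0.907836)(252.9) + (0.741777)(-305.4) = 24.09 m.
1° of latitude spans πR/180 = 111195 m, so Δφ = 24.09 / 111195 × 3600 = 0.780″.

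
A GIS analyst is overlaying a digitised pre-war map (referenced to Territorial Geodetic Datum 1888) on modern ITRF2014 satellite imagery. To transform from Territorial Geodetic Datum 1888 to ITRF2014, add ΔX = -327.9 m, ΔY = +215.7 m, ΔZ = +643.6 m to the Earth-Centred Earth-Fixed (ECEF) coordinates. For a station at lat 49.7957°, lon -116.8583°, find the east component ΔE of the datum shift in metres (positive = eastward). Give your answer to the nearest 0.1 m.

At φ = 49.7957°, λ = -116.8583°: sin φ = 0.763748, cos φ = 0.645515, sin λ = -0.892127, cos λ = -0.451786.
ΔE = −sin λ·ΔX + cos λ·ΔY = −(-0.892127)·(-327.9) + (-0.451786)·(215.7) = -389.98 m.

ΔE = -390.0 m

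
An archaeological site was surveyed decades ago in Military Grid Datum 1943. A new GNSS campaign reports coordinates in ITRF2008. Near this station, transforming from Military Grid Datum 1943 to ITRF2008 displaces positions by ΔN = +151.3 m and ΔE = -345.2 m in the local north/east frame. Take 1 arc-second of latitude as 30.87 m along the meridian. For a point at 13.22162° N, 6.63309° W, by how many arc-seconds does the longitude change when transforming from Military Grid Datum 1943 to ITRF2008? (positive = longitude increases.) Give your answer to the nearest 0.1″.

Δλ = -11.5″

At latitude 13.22162°, cos φ = 0.973493.
1″ of longitude at this latitude = 30.87 × cos φ = 30.0517 m, so Δλ = -345.2 / 30.0517 = -11.487″.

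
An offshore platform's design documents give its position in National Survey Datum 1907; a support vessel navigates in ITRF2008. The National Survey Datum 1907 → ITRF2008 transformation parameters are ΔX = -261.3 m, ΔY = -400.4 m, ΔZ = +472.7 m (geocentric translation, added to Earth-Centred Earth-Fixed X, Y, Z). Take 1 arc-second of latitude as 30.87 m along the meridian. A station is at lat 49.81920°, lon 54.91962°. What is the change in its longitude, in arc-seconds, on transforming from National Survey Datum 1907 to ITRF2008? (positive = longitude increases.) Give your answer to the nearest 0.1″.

sin φ = 0.764012, cos φ = 0.645202, sin λ = 0.818347, cos λ = 0.574725.
East component: ΔE = −sin λ·ΔX + cos λ·ΔY = −(0.818347)(-261.3) + (0.574725)(-400.4) = -16.29 m.
1° of latitude spans 3600 × 30.87 = 111132 m; at latitude φ, 1° of longitude spans that × cos φ = 71702.6 m, so Δλ = -16.29 / 71702.6 × 3600 = -0.818″.

Δλ = -0.8″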